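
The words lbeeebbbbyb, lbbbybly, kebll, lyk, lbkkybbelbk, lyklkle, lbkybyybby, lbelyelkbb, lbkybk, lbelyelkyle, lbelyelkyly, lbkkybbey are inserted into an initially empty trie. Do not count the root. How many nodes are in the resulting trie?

57

Count nodes per top-level branch (shared prefixes stored once):
  'k'-branch (kebll): 5 nodes
  'l'-branch (lbbbybly, lbeeebbbbyb, lbelyelkbb, lbelyelkyle, lbelyelkyly, lbkkybbelbk, lbkkybbey, lbkybk, lbkybyybby, lyk, lyklkle): 52 nodes
Sum: 57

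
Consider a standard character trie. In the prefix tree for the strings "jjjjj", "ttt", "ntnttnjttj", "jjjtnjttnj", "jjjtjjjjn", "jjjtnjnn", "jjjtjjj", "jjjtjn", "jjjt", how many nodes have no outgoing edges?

7

A leaf is a node with no children — equivalently, the end of a word that is not a proper prefix of any other stored word.
Those words: "jjjjj", "jjjtjjjjn", "jjjtjn", "jjjtnjnn", "jjjtnjttnj", "ntnttnjttj", "ttt"
Leaf count: 7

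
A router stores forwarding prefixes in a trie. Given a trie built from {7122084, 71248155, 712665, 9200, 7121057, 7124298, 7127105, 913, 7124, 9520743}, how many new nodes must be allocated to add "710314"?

4

Walking "710314" from the root, the first 2 characters ("71") follow existing edges; "0" is the first miss.
Each of the 4 remaining characters creates one node.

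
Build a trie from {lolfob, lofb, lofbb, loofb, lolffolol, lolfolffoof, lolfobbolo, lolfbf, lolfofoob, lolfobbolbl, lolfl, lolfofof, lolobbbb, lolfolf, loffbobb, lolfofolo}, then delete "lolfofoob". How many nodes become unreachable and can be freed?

2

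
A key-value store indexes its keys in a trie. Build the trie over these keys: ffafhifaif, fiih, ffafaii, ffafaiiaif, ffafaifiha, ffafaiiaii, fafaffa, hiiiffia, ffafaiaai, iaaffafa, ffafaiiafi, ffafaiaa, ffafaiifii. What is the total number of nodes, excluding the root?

For each word, the new-node count is its length minus the longest prefix already in the trie:
  "ffafhifaif" → 10 new (f, f, a, f, h, i, f, a, i, f)
  "fiih" → prefix "f" already present; 3 new (i, i, h)
  "ffafaii" → prefix "ffaf" already present; 3 new (a, i, i)
  "ffafaiiaif" → prefix "ffafaii" already present; 3 new (a, i, f)
  "ffafaifiha" → prefix "ffafai" already present; 4 new (f, i, h, a)
  "ffafaiiaii" → prefix "ffafaiiai" already present; 1 new (i)
  "fafaffa" → prefix "f" already present; 6 new (a, f, a, f, f, a)
  "hiiiffia" → 8 new (h, i, i, i, f, f, i, a)
  "ffafaiaai" → prefix "ffafai" already present; 3 new (a, a, i)
  "iaaffafa" → 8 new (i, a, a, f, f, a, f, a)
  "ffafaiiafi" → prefix "ffafaiia" already present; 2 new (f, i)
  "ffafaiaa" → prefix "ffafaiaa" already present; 0 new (none)
  "ffafaiifii" → prefix "ffafaii" already present; 3 new (f, i, i)
Total nodes = 10 + 3 + 3 + 3 + 4 + 1 + 6 + 8 + 3 + 8 + 2 + 0 + 3 = 54

54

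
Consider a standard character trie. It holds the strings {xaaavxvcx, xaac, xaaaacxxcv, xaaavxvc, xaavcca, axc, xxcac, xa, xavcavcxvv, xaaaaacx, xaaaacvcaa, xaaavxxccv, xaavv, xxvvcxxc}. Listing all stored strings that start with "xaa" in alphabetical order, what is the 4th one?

xaaavxvc

DFS of the "xaa" subtree visits, in order: "xaaaaacx", "xaaaacvcaa", "xaaaacxxcv", "xaaavxvc", "xaaavxvcx", "xaaavxxccv", "xaac", "xaavcca", "xaavv"
The 4th is xaaavxvc.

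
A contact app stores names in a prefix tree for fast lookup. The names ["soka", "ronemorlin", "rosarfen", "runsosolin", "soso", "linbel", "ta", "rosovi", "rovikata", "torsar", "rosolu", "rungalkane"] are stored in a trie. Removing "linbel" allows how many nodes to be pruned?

6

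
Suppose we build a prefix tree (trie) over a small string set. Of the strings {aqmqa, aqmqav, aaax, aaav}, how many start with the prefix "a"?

Traverse to the node for "a", then collect every word in that subtree.
Words under "a": aaav, aaax, aqmqa, aqmqav
Count: 4

4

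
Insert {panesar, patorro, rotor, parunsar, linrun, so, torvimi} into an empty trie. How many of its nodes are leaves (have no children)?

7

A leaf is a node with no children — equivalently, the end of a word that is not a proper prefix of any other stored word.
Those words: "linrun", "panesar", "parunsar", "patorro", "rotor", "so", "torvimi"
Leaf count: 7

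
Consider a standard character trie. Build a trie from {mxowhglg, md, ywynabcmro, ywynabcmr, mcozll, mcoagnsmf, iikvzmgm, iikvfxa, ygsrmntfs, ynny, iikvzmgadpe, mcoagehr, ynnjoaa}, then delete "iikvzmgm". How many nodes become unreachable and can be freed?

1

Walk "iikvzmgm" from the leaf back toward the root, removing each node that no remaining word uses.
The suffix "m" (1 node) is used only by "iikvzmgm"; the node for "iikvzmg" still has the child "a", so pruning stops there.
Nodes removed: 1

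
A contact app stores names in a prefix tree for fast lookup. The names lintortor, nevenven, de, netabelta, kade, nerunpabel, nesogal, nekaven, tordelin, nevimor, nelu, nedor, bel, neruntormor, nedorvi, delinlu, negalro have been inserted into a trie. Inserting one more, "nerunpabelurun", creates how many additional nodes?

4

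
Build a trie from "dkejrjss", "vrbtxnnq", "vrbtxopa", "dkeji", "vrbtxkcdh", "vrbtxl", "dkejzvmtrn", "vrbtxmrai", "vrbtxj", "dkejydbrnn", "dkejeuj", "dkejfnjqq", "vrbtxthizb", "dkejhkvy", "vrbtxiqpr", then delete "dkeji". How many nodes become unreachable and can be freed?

1

After clearing the end-marker at "dkeji", prune upward until reaching a node still needed by another word.
The suffix "i" (1 node) is used only by "dkeji"; the node for "dkej" still has the child "r", so pruning stops there.
Nodes removed: 1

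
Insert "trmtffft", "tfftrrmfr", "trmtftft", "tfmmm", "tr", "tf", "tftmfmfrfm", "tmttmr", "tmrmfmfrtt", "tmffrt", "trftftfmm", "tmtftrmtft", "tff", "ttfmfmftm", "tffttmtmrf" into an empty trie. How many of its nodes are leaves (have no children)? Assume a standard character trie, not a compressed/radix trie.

12

A leaf is a node with no children — equivalently, the end of a word that is not a proper prefix of any other stored word.
Those words: "tfftrrmfr", "tffttmtmrf", "tfmmm", "tftmfmfrfm", "tmffrt", "tmrmfmfrtt", "tmtftrmtft", "tmttmr", "trftftfmm", "trmtffft", "trmtftft", "ttfmfmftm"
Leaf count: 12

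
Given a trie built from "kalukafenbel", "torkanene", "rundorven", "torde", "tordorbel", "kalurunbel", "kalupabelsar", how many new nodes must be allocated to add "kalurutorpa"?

"kaluru" is already a path in the trie; the remaining "torpa" must be added.
So 11 − 6 = 5 new nodes.

5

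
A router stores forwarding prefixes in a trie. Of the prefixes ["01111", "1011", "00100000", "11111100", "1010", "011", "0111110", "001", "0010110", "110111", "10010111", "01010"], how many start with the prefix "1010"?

1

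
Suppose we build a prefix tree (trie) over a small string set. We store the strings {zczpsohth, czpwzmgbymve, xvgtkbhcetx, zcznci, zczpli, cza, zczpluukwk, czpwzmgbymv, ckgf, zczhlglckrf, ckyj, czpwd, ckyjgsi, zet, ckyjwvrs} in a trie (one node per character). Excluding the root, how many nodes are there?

66

For each word, the new-node count is its length minus the longest prefix already in the trie:
  "zczpsohth" → 9 new (z, c, z, p, s, o, h, t, h)
  "czpwzmgbymve" → 12 new (c, z, p, w, z, m, g, b, y, m, v, e)
  "xvgtkbhcetx" → 11 new (x, v, g, t, k, b, h, c, e, t, x)
  "zcznci" → prefix "zcz" already present; 3 new (n, c, i)
  "zczpli" → prefix "zczp" already present; 2 new (l, i)
  "cza" → prefix "cz" already present; 1 new (a)
  "zczpluukwk" → prefix "zczpl" already present; 5 new (u, u, k, w, k)
  "czpwzmgbymv" → prefix "czpwzmgbymv" already present; 0 new (none)
  "ckgf" → prefix "c" already present; 3 new (k, g, f)
  "zczhlglckrf" → prefix "zcz" already present; 8 new (h, l, g, l, c, k, r, f)
  "ckyj" → prefix "ck" already present; 2 new (y, j)
  "czpwd" → prefix "czpw" already present; 1 new (d)
  "ckyjgsi" → prefix "ckyj" already present; 3 new (g, s, i)
  "zet" → prefix "z" already present; 2 new (e, t)
  "ckyjwvrs" → prefix "ckyj" already present; 4 new (w, v, r, s)
Total nodes = 9 + 12 + 11 + 3 + 2 + 1 + 5 + 0 + 3 + 8 + 2 + 1 + 3 + 2 + 4 = 66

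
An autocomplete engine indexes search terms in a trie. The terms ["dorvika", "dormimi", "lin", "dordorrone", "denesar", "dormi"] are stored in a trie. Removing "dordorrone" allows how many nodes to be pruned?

After clearing the end-marker at "dordorrone", prune upward until reaching a node still needed by another word.
The suffix "dorrone" (7 nodes) is used only by "dordorrone"; the node for "dor" still has the child "v", so pruning stops there.
Nodes removed: 7

7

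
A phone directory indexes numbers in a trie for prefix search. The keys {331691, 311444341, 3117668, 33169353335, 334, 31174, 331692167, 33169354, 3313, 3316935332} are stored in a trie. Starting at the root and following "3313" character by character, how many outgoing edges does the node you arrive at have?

0

The children of the "3313" node are the distinct next characters among strings starting with "3313".
No stored string extends past "3313".
That node has 0 child edges.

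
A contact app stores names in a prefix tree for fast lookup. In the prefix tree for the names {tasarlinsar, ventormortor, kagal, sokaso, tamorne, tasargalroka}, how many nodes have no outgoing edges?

6

Leaves are exactly the stored words that no other stored word extends.
Those words: "kagal", "sokaso", "tamorne", "tasargalroka", "tasarlinsar", "ventormortor"
Leaf count: 6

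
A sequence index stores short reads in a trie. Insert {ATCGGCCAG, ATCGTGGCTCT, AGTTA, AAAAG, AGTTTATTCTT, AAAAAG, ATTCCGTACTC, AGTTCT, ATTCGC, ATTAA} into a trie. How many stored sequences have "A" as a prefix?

Traverse to the node for "A", then collect every word in that subtree.
Words under "A": AAAAAG, AAAAG, AGTTA, AGTTCT, AGTTTATTCTT, ATCGGCCAG, ATCGTGGCTCT, ATTAA, ATTCCGTACTC, ATTCGC
Count: 10

10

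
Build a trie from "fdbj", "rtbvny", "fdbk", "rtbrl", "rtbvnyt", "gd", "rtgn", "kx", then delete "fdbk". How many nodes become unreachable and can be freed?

After clearing the end-marker at "fdbk", prune upward until reaching a node still needed by another word.
The suffix "k" (1 node) is used only by "fdbk"; the node for "fdb" still has the child "j", so pruning stops there.
Nodes removed: 1

1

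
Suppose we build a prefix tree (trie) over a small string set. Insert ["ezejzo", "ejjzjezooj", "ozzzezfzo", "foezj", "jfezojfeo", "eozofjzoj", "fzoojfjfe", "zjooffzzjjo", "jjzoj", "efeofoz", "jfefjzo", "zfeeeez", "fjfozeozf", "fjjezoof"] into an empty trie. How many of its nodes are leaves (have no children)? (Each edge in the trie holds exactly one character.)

14

A leaf is a node with no children — equivalently, the end of a word that is not a proper prefix of any other stored word.
Those words: "efeofoz", "ejjzjezooj", "eozofjzoj", "ezejzo", "fjfozeozf", "fjjezoof", "foezj", "fzoojfjfe", "jfefjzo", "jfezojfeo", "jjzoj", "ozzzezfzo", "zfeeeez", "zjooffzzjjo"
Leaf count: 14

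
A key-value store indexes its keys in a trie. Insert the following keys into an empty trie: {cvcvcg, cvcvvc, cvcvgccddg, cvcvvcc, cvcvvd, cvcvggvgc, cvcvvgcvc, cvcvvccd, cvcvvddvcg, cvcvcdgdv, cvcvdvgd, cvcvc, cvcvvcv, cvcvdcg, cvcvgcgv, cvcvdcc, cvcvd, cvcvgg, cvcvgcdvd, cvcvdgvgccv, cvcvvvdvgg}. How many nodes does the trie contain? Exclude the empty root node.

57

Insert word by word; a character creates a node only if that edge doesn't already exist:
  "cvcvcg" → 6 new (c, v, c, v, c, g)
  "cvcvvc" → prefix "cvcv" already present; 2 new (v, c)
  "cvcvgccddg" → prefix "cvcv" already present; 6 new (g, c, c, d, d, g)
  "cvcvvcc" → prefix "cvcvvc" already present; 1 new (c)
  "cvcvvd" → prefix "cvcvv" already present; 1 new (d)
  "cvcvggvgc" → prefix "cvcvg" already present; 4 new (g, v, g, c)
  "cvcvvgcvc" → prefix "cvcvv" already present; 4 new (g, c, v, c)
  "cvcvvccd" → prefix "cvcvvcc" already present; 1 new (d)
  "cvcvvddvcg" → prefix "cvcvvd" already present; 4 new (d, v, c, g)
  "cvcvcdgdv" → prefix "cvcvc" already present; 4 new (d, g, d, v)
  "cvcvdvgd" → prefix "cvcv" already present; 4 new (d, v, g, d)
  "cvcvc" → prefix "cvcvc" already present; 0 new (none)
  "cvcvvcv" → prefix "cvcvvc" already present; 1 new (v)
  "cvcvdcg" → prefix "cvcvd" already present; 2 new (c, g)
  "cvcvgcgv" → prefix "cvcvgc" already present; 2 new (g, v)
  "cvcvdcc" → prefix "cvcvdc" already present; 1 new (c)
  "cvcvd" → prefix "cvcvd" already present; 0 new (none)
  "cvcvgg" → prefix "cvcvgg" already present; 0 new (none)
  "cvcvgcdvd" → prefix "cvcvgc" already present; 3 new (d, v, d)
  "cvcvdgvgccv" → prefix "cvcvd" already present; 6 new (g, v, g, c, c, v)
  "cvcvvvdvgg" → prefix "cvcvv" already present; 5 new (v, d, v, g, g)
Total nodes = 6 + 2 + 6 + 1 + 1 + 4 + 4 + 1 + 4 + 4 + 4 + 0 + 1 + 2 + 2 + 1 + 0 + 0 + 3 + 6 + 5 = 57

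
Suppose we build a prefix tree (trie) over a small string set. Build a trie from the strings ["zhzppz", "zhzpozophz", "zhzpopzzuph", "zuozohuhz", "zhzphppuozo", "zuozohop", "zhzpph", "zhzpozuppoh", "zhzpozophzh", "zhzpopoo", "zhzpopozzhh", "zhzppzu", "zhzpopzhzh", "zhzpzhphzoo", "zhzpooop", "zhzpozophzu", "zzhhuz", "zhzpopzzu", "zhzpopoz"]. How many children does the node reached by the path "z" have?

The children of the "z" node are the distinct next characters among strings starting with "z".
Distinct next characters after "z": h, u, z.
That node has 3 child edges.

3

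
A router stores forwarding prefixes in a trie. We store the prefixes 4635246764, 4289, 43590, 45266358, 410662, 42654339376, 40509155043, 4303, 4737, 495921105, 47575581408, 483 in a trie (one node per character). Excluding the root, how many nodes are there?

For each word, the new-node count is its length minus the longest prefix already in the trie:
  "4635246764" → 10 new (4, 6, 3, 5, 2, 4, 6, 7, 6, 4)
  "4289" → prefix "4" already present; 3 new (2, 8, 9)
  "43590" → prefix "4" already present; 4 new (3, 5, 9, 0)
  "45266358" → prefix "4" already present; 7 new (5, 2, 6, 6, 3, 5, 8)
  "410662" → prefix "4" already present; 5 new (1, 0, 6, 6, 2)
  "42654339376" → prefix "42" already present; 9 new (6, 5, 4, 3, 3, 9, 3, 7, 6)
  "40509155043" → prefix "4" already present; 10 new (0, 5, 0, 9, 1, 5, 5, 0, 4, 3)
  "4303" → prefix "43" already present; 2 new (0, 3)
  "4737" → prefix "4" already present; 3 new (7, 3, 7)
  "495921105" → prefix "4" already present; 8 new (9, 5, 9, 2, 1, 1, 0, 5)
  "47575581408" → prefix "47" already present; 9 new (5, 7, 5, 5, 8, 1, 4, 0, 8)
  "483" → prefix "4" already present; 2 new (8, 3)
Total nodes = 10 + 3 + 4 + 7 + 5 + 9 + 10 + 2 + 3 + 8 + 9 + 2 = 72

72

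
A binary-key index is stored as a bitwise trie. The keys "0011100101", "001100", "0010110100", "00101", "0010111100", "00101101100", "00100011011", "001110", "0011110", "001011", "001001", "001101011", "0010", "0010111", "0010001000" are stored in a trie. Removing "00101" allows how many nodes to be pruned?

0

Walk "00101" from the leaf back toward the root, removing each node that no remaining word uses.
Every node on "00101" is still needed (e.g. by "0010110100"), so nothing is freed.
Nodes removed: 0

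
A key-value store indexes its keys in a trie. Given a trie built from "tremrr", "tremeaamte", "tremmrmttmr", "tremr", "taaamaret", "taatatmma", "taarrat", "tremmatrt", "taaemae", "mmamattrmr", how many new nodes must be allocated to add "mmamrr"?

"mmam" is already a path in the trie; the remaining "rr" must be added.
New nodes needed: |"mmamrr"| − 4 = 6 − 4 = 2.

2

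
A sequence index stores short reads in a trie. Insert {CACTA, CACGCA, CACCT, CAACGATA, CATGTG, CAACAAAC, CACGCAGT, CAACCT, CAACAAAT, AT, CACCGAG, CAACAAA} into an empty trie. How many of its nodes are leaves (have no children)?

10

Leaves are exactly the stored words that no other stored word extends.
Those words: "AT", "CAACAAAC", "CAACAAAT", "CAACCT", "CAACGATA", "CACCGAG", "CACCT", "CACGCAGT", "CACTA", "CATGTG"
Leaf count: 10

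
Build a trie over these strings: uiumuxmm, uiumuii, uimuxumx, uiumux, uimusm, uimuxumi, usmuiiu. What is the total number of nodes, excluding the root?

25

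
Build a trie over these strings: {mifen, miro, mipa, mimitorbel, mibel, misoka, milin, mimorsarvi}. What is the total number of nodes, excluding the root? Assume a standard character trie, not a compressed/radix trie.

34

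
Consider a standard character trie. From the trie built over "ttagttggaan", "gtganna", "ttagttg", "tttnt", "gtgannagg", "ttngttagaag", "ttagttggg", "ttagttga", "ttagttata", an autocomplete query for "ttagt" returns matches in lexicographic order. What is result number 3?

ttagttga

Words with prefix "ttagt", in lexicographic order: "ttagttata", "ttagttg", "ttagttga", "ttagttggaan", "ttagttggg"
The 3rd is ttagttga.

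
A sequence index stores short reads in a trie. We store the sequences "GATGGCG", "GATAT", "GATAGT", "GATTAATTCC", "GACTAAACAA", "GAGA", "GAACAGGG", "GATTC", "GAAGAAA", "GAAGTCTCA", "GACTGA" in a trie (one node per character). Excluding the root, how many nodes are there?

46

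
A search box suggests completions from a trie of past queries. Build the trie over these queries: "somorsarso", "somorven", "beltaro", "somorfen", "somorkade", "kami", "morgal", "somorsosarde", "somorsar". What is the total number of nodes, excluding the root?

Trace insertions, counting only characters that open a new branch:
  "somorsarso" → 10 new (s, o, m, o, r, s, a, r, s, o)
  "somorven" → prefix "somor" already present; 3 new (v, e, n)
  "beltaro" → 7 new (b, e, l, t, a, r, o)
  "somorfen" → prefix "somor" already present; 3 new (f, e, n)
  "somorkade" → prefix "somor" already present; 4 new (k, a, d, e)
  "kami" → 4 new (k, a, m, i)
  "morgal" → 6 new (m, o, r, g, a, l)
  "somorsosarde" → prefix "somors" already present; 6 new (o, s, a, r, d, e)
  "somorsar" → prefix "somorsar" already present; 0 new (none)
Total nodes = 10 + 3 + 7 + 3 + 4 + 4 + 6 + 6 + 0 = 43

43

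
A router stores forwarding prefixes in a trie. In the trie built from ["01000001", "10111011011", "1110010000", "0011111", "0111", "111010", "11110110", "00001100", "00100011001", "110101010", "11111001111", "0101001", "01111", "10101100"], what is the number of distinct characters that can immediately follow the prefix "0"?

The children of the "0" node are the distinct next characters among strings starting with "0".
Characters that immediately follow "0" among the stored strings: {0, 1}.
That node has 2 child edges.

2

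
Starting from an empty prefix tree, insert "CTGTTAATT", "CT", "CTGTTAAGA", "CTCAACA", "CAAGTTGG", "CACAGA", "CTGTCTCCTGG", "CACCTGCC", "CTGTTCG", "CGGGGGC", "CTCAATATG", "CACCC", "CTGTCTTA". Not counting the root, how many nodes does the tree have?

54

Count nodes per top-level branch (shared prefixes stored once):
  'C'-branch (CAAGTTGG, CACAGA, CACCC, CACCTGCC, CGGGGGC, CT, CTCAACA, CTCAATATG, CTGTCTCCTGG, CTGTCTTA, CTGTTAAGA, CTGTTAATT, CTGTTCG): 54 nodes
Sum: 54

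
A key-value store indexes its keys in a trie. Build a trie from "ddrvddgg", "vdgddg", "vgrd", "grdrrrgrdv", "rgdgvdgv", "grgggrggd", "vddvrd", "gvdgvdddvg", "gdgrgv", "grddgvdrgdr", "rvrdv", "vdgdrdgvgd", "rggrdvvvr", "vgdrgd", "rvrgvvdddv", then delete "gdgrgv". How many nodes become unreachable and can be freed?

After clearing the end-marker at "gdgrgv", prune upward until reaching a node still needed by another word.
The suffix "dgrgv" (5 nodes) is used only by "gdgrgv"; the node for "g" still has the child "r", so pruning stops there.
Nodes removed: 5

5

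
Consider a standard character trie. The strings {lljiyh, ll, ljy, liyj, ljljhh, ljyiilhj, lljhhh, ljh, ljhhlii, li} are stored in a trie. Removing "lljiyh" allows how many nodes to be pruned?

3

A node on "lljiyh"'s path can go only if nothing else ends at it or branches off below it.
The suffix "iyh" (3 nodes) is used only by "lljiyh"; the node for "llj" still has the child "h", so pruning stops there.
Nodes removed: 3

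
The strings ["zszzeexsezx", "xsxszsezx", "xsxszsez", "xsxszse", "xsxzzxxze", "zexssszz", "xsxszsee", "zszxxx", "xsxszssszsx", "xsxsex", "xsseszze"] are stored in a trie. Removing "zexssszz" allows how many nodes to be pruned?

A node on "zexssszz"'s path can go only if nothing else ends at it or branches off below it.
The suffix "exssszz" (7 nodes) is used only by "zexssszz"; the node for "z" still has the child "s", so pruning stops there.
Nodes removed: 7

7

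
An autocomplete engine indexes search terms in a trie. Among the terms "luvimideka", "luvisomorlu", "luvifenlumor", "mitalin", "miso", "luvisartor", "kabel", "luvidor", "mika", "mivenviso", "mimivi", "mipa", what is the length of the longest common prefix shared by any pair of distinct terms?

Equivalently: take the maximum, over all pairs, of their longest common prefix length.
e.g. "luvisartor" and "luvisomorlu" share the prefix "luvis" of length 5; no pair shares a longer one.
Longest shared-prefix length: 5

5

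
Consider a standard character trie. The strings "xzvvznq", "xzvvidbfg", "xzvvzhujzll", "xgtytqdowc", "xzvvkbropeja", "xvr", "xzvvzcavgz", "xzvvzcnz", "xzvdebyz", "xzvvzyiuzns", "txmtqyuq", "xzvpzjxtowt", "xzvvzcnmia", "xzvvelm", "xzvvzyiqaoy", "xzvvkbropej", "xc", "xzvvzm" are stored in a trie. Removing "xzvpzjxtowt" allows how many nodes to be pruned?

After clearing the end-marker at "xzvpzjxtowt", prune upward until reaching a node still needed by another word.
The suffix "pzjxtowt" (8 nodes) is used only by "xzvpzjxtowt"; the node for "xzv" still has the child "v", so pruning stops there.
Nodes removed: 8

8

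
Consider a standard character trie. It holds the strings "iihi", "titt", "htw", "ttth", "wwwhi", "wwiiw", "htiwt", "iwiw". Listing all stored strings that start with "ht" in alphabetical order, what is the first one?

Filter for "ht…" and sort: "htiwt", "htw"
Position 1: htiwt

htiwt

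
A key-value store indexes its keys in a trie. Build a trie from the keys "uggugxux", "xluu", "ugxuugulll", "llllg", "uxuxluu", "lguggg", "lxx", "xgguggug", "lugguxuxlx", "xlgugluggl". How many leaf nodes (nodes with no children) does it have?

10

A leaf is a node with no children — equivalently, the end of a word that is not a proper prefix of any other stored word.
Those words: "lguggg", "llllg", "lugguxuxlx", "lxx", "uggugxux", "ugxuugulll", "uxuxluu", "xgguggug", "xlgugluggl", "xluu"
Leaf count: 10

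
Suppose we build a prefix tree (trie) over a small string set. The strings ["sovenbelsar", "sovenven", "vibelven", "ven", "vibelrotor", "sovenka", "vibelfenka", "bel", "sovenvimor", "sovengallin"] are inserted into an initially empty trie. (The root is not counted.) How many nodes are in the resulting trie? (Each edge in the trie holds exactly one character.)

Count nodes per top-level branch (shared prefixes stored once):
  'b'-branch (bel): 3 nodes
  's'-branch (sovenbelsar, sovengallin, sovenka, sovenven, sovenvimor): 26 nodes
  'v'-branch (ven, vibelfenka, vibelrotor, vibelven): 20 nodes
Sum: 49

49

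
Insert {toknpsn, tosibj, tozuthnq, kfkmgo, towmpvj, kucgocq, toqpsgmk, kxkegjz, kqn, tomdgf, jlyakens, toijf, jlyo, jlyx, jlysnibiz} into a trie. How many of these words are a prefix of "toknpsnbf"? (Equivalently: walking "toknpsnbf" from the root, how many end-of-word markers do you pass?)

Check each prefix of "toknpsnbf" against the stored set — each match is an end-marker on the path.
Prefixes of the query that are stored words: "toknpsn"
Count: 1

1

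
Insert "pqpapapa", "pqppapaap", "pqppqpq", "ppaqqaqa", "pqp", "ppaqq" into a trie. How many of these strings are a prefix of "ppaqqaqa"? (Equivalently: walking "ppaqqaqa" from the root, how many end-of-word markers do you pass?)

2

Check each prefix of "ppaqqaqa" against the stored set — each match is an end-marker on the path.
Prefixes of the query that are stored words: "ppaqq", "ppaqqaqa"
Count: 2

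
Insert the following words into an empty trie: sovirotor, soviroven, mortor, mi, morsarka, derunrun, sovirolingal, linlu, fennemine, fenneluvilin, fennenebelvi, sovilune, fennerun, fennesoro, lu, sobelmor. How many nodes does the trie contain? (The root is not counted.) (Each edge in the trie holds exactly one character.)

84

Trace insertions, counting only characters that open a new branch:
  "sovirotor" → 9 new (s, o, v, i, r, o, t, o, r)
  "soviroven" → prefix "soviro" already present; 3 new (v, e, n)
  "mortor" → 6 new (m, o, r, t, o, r)
  "mi" → prefix "m" already present; 1 new (i)
  "morsarka" → prefix "mor" already present; 5 new (s, a, r, k, a)
  "derunrun" → 8 new (d, e, r, u, n, r, u, n)
  "sovirolingal" → prefix "soviro" already present; 6 new (l, i, n, g, a, l)
  "linlu" → 5 new (l, i, n, l, u)
  "fennemine" → 9 new (f, e, n, n, e, m, i, n, e)
  "fenneluvilin" → prefix "fenne" already present; 7 new (l, u, v, i, l, i, n)
  "fennenebelvi" → prefix "fenne" already present; 7 new (n, e, b, e, l, v, i)
  "sovilune" → prefix "sovi" already present; 4 new (l, u, n, e)
  "fennerun" → prefix "fenne" already present; 3 new (r, u, n)
  "fennesoro" → prefix "fenne" already present; 4 new (s, o, r, o)
  "lu" → prefix "l" already present; 1 new (u)
  "sobelmor" → prefix "so" already present; 6 new (b, e, l, m, o, r)
Total nodes = 9 + 3 + 6 + 1 + 5 + 8 + 6 + 5 + 9 + 7 + 7 + 4 + 3 + 4 + 1 + 6 = 84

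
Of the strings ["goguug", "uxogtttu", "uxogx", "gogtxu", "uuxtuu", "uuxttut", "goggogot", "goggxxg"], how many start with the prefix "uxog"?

2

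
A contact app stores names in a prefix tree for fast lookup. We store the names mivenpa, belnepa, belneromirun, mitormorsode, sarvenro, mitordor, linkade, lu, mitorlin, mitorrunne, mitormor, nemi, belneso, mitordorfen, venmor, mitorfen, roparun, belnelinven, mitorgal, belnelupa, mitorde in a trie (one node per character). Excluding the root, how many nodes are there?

Insert word by word; a character creates a node only if that edge doesn't already exist:
  "mivenpa" → 7 new (m, i, v, e, n, p, a)
  "belnepa" → 7 new (b, e, l, n, e, p, a)
  "belneromirun" → prefix "belne" already present; 7 new (r, o, m, i, r, u, n)
  "mitormorsode" → prefix "mi" already present; 10 new (t, o, r, m, o, r, s, o, d, e)
  "sarvenro" → 8 new (s, a, r, v, e, n, r, o)
  "mitordor" → prefix "mitor" already present; 3 new (d, o, r)
  "linkade" → 7 new (l, i, n, k, a, d, e)
  "lu" → prefix "l" already present; 1 new (u)
  "mitorlin" → prefix "mitor" already present; 3 new (l, i, n)
  "mitorrunne" → prefix "mitor" already present; 5 new (r, u, n, n, e)
  "mitormor" → prefix "mitormor" already present; 0 new (none)
  "nemi" → 4 new (n, e, m, i)
  "belneso" → prefix "belne" already present; 2 new (s, o)
  "mitordorfen" → prefix "mitordor" already present; 3 new (f, e, n)
  "venmor" → 6 new (v, e, n, m, o, r)
  "mitorfen" → prefix "mitor" already present; 3 new (f, e, n)
  "roparun" → 7 new (r, o, p, a, r, u, n)
  "belnelinven" → prefix "belne" already present; 6 new (l, i, n, v, e, n)
  "mitorgal" → prefix "mitor" already present; 3 new (g, a, l)
  "belnelupa" → prefix "belnel" already present; 3 new (u, p, a)
  "mitorde" → prefix "mitord" already present; 1 new (e)
Total nodes = 7 + 7 + 7 + 10 + 8 + 3 + 7 + 1 + 3 + 5 + 0 + 4 + 2 + 3 + 6 + 3 + 7 + 6 + 3 + 3 + 1 = 96

96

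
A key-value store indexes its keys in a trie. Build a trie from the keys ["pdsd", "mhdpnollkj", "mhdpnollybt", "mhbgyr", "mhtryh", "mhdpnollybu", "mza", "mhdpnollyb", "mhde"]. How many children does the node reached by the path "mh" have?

3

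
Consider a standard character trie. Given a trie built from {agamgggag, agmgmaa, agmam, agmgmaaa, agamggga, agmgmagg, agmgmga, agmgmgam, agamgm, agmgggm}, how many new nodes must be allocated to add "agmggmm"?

2

The longest prefix of "agmggmm" already in the trie is "agmgg" (length 5).
Each of the 2 remaining characters creates one node.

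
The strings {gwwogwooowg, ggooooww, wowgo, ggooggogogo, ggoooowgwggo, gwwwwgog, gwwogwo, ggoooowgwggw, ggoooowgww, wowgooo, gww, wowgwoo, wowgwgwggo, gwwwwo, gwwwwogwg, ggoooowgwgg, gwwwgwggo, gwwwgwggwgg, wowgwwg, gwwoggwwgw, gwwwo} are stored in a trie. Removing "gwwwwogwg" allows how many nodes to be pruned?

3

A node on "gwwwwogwg"'s path can go only if nothing else ends at it or branches off below it.
The suffix "gwg" (3 nodes) is used only by "gwwwwogwg"; "gwwwwo" is itself a stored word, so pruning stops there.
Nodes removed: 3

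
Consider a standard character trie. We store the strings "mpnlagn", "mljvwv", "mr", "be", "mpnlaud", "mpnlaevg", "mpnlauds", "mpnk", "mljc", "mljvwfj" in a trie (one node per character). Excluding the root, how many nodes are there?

Trie structure (* marks end of a word):
(root)
├─ b
│  └─ e *
└─ m
   ├─ l
   │  └─ j
   │     ├─ c *
   │     └─ v
   │        └─ w
   │           ├─ f
   │           │  └─ j *
   │           └─ v *
   ├─ p
   │  └─ n
   │     ├─ k *
   │     └─ l
   │        └─ a
   │           ├─ e
   │           │  └─ v
   │           │     └─ g *
   │           ├─ g
   │           │  └─ n *
   │           └─ u
   │              └─ d *
   │                 └─ s *
   └─ r *
Counting every labelled node above: 25.

25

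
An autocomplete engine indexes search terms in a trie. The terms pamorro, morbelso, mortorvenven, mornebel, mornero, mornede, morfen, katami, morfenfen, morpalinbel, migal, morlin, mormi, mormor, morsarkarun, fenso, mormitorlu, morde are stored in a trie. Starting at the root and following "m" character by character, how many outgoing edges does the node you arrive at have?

2

Walk "m" from the root, arriving at one node.
Distinct next characters after "m": i, o.
That node has 2 child edges.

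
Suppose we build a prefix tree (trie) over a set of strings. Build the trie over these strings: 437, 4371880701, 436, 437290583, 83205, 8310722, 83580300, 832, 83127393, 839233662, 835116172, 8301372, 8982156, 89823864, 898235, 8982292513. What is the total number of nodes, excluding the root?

Trace insertions, counting only characters that open a new branch:
  "437" → 3 new (4, 3, 7)
  "4371880701" → prefix "437" already present; 7 new (1, 8, 8, 0, 7, 0, 1)
  "436" → prefix "43" already present; 1 new (6)
  "437290583" → prefix "437" already present; 6 new (2, 9, 0, 5, 8, 3)
  "83205" → 5 new (8, 3, 2, 0, 5)
  "8310722" → prefix "83" already present; 5 new (1, 0, 7, 2, 2)
  "83580300" → prefix "83" already present; 6 new (5, 8, 0, 3, 0, 0)
  "832" → prefix "832" already present; 0 new (none)
  "83127393" → prefix "831" already present; 5 new (2, 7, 3, 9, 3)
  "839233662" → prefix "83" already present; 7 new (9, 2, 3, 3, 6, 6, 2)
  "835116172" → prefix "835" already present; 6 new (1, 1, 6, 1, 7, 2)
  "8301372" → prefix "83" already present; 5 new (0, 1, 3, 7, 2)
  "8982156" → prefix "8" already present; 6 new (9, 8, 2, 1, 5, 6)
  "89823864" → prefix "8982" already present; 4 new (3, 8, 6, 4)
  "898235" → prefix "89823" already present; 1 new (5)
  "8982292513" → prefix "8982" already present; 6 new (2, 9, 2, 5, 1, 3)
Total nodes = 3 + 7 + 1 + 6 + 5 + 5 + 6 + 0 + 5 + 7 + 6 + 5 + 6 + 4 + 1 + 6 = 73

73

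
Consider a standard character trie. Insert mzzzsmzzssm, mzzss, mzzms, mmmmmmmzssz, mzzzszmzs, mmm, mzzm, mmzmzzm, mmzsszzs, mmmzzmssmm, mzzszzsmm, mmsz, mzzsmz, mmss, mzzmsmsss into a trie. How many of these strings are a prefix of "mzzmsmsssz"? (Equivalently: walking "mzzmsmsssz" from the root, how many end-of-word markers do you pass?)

3

Traverse "mzzmsmsssz" character by character; count nodes along the way that are marked as word ends.
Prefixes of the query that are stored words: "mzzm", "mzzms", "mzzmsmsss"
Count: 3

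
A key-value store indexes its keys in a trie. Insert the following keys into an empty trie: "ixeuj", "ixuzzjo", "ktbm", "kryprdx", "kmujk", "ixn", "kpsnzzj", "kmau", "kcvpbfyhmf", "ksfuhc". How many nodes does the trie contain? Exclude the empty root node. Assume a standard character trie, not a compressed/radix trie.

47

Count nodes per top-level branch (shared prefixes stored once):
  'i'-branch (ixeuj, ixn, ixuzzjo): 11 nodes
  'k'-branch (kcvpbfyhmf, kmau, kmujk, kpsnzzj, kryprdx, ksfuhc, ktbm): 36 nodes
Sum: 47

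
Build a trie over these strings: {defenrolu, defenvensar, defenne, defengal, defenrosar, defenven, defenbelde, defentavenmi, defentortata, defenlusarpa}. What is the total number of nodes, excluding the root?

48

Insert word by word; a character creates a node only if that edge doesn't already exist:
  "defenrolu" → 9 new (d, e, f, e, n, r, o, l, u)
  "defenvensar" → prefix "defen" already present; 6 new (v, e, n, s, a, r)
  "defenne" → prefix "defen" already present; 2 new (n, e)
  "defengal" → prefix "defen" already present; 3 new (g, a, l)
  "defenrosar" → prefix "defenro" already present; 3 new (s, a, r)
  "defenven" → prefix "defenven" already present; 0 new (none)
  "defenbelde" → prefix "defen" already present; 5 new (b, e, l, d, e)
  "defentavenmi" → prefix "defen" already present; 7 new (t, a, v, e, n, m, i)
  "defentortata" → prefix "defent" already present; 6 new (o, r, t, a, t, a)
  "defenlusarpa" → prefix "defen" already present; 7 new (l, u, s, a, r, p, a)
Total nodes = 9 + 6 + 2 + 3 + 3 + 0 + 5 + 7 + 6 + 7 = 48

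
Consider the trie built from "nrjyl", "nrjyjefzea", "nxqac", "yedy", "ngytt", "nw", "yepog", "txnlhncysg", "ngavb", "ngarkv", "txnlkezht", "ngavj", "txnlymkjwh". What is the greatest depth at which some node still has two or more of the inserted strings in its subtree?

4

Equivalently: take the maximum, over all pairs, of their longest common prefix length.
e.g. "ngavb" and "ngavj" share the prefix "ngav" of length 4; no pair shares a longer one.
Longest shared-prefix length: 4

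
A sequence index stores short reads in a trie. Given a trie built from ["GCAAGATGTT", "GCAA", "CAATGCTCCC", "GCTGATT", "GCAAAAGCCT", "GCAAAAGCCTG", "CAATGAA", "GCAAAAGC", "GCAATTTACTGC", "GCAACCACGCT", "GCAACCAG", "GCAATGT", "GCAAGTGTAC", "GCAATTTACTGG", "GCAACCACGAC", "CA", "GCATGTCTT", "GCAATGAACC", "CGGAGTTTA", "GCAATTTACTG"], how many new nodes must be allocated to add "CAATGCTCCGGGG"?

4

"CAATGCTCC" is already a path in the trie; the remaining "GGGG" must be added.
Each of the 4 remaining characters creates one node.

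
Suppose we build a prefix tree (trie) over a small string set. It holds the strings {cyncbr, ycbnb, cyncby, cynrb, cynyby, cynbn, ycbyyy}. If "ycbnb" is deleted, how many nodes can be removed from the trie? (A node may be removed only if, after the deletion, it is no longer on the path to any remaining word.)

2

A node on "ycbnb"'s path can go only if nothing else ends at it or branches off below it.
The suffix "nb" (2 nodes) is used only by "ycbnb"; the node for "ycb" still has the child "y", so pruning stops there.
Nodes removed: 2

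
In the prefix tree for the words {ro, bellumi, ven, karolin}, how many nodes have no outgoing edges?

4

Leaves are exactly the stored words that no other stored word extends.
Those words: "bellumi", "karolin", "ro", "ven"
Leaf count: 4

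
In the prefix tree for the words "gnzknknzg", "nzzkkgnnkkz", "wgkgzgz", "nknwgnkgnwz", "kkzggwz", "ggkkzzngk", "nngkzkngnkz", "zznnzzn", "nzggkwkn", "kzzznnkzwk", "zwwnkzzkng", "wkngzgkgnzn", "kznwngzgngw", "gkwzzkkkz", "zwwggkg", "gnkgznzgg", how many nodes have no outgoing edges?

16

A leaf is a node with no children — equivalently, the end of a word that is not a proper prefix of any other stored word.
Those words: "ggkkzzngk", "gkwzzkkkz", "gnkgznzgg", "gnzknknzg", "kkzggwz", "kznwngzgngw", "kzzznnkzwk", "nknwgnkgnwz", "nngkzkngnkz", "nzggkwkn", "nzzkkgnnkkz", "wgkgzgz", "wkngzgkgnzn", "zwwggkg", "zwwnkzzkng", "zznnzzn"
Leaf count: 16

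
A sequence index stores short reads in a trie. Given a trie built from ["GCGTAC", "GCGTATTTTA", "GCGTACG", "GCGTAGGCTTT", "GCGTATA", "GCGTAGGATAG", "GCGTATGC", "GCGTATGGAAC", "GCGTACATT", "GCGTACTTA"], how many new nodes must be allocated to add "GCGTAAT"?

2

Walking "GCGTAAT" from the root, the first 5 characters ("GCGTA") follow existing edges; "A" is the first miss.
Each of the 2 remaining characters creates one node.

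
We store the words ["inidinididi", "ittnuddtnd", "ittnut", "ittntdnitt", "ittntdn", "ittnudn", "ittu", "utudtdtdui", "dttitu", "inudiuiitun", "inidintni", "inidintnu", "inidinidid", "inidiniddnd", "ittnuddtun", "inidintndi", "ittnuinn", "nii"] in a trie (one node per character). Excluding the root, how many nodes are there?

71

Trace insertions, counting only characters that open a new branch:
  "inidinididi" → 11 new (i, n, i, d, i, n, i, d, i, d, i)
  "ittnuddtnd" → prefix "i" already present; 9 new (t, t, n, u, d, d, t, n, d)
  "ittnut" → prefix "ittnu" already present; 1 new (t)
  "ittntdnitt" → prefix "ittn" already present; 6 new (t, d, n, i, t, t)
  "ittntdn" → prefix "ittntdn" already present; 0 new (none)
  "ittnudn" → prefix "ittnud" already present; 1 new (n)
  "ittu" → prefix "itt" already present; 1 new (u)
  "utudtdtdui" → 10 new (u, t, u, d, t, d, t, d, u, i)
  "dttitu" → 6 new (d, t, t, i, t, u)
  "inudiuiitun" → prefix "in" already present; 9 new (u, d, i, u, i, i, t, u, n)
  "inidintni" → prefix "inidin" already present; 3 new (t, n, i)
  "inidintnu" → prefix "inidintn" already present; 1 new (u)
  "inidinidid" → prefix "inidinidid" already present; 0 new (none)
  "inidiniddnd" → prefix "inidinid" already present; 3 new (d, n, d)
  "ittnuddtun" → prefix "ittnuddt" already present; 2 new (u, n)
  "inidintndi" → prefix "inidintn" already present; 2 new (d, i)
  "ittnuinn" → prefix "ittnu" already present; 3 new (i, n, n)
  "nii" → 3 new (n, i, i)
Total nodes = 11 + 9 + 1 + 6 + 0 + 1 + 1 + 10 + 6 + 9 + 3 + 1 + 0 + 3 + 2 + 2 + 3 + 3 = 71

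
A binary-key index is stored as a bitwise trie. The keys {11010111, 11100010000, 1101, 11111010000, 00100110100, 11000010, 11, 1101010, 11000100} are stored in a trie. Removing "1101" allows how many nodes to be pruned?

A node on "1101"'s path can go only if nothing else ends at it or branches off below it.
Every node on "1101" is still needed (e.g. by "11010111"), so nothing is freed.
Nodes removed: 0

0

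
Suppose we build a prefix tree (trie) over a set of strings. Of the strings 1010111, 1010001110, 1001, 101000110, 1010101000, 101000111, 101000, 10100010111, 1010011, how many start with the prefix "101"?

8

Walk to "101"; the words in its subtree are exactly those with that prefix.
Matches: "101000", "10100010111", "101000110", "101000111", "1010001110", "1010011", "1010101000", "1010111"
Count: 8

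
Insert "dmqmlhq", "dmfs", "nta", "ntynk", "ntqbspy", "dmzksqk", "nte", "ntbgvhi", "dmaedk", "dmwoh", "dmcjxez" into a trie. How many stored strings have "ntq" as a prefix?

Walk to "ntq"; the words in its subtree are exactly those with that prefix.
Matches: "ntqbspy"
Count: 1

1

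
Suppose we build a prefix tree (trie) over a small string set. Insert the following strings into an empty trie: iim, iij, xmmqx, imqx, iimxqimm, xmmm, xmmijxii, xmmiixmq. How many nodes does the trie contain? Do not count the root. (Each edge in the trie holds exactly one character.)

27

For each word, the new-node count is its length minus the longest prefix already in the trie:
  "iim" → 3 new (i, i, m)
  "iij" → prefix "ii" already present; 1 new (j)
  "xmmqx" → 5 new (x, m, m, q, x)
  "imqx" → prefix "i" already present; 3 new (m, q, x)
  "iimxqimm" → prefix "iim" already present; 5 new (x, q, i, m, m)
  "xmmm" → prefix "xmm" already present; 1 new (m)
  "xmmijxii" → prefix "xmm" already present; 5 new (i, j, x, i, i)
  "xmmiixmq" → prefix "xmmi" already present; 4 new (i, x, m, q)
Total nodes = 3 + 1 + 5 + 3 + 5 + 1 + 5 + 4 = 27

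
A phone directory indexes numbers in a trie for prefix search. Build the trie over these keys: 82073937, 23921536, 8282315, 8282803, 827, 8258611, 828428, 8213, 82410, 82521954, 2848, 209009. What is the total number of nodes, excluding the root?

For each word, the new-node count is its length minus the longest prefix already in the trie:
  "82073937" → 8 new (8, 2, 0, 7, 3, 9, 3, 7)
  "23921536" → 8 new (2, 3, 9, 2, 1, 5, 3, 6)
  "8282315" → prefix "82" already present; 5 new (8, 2, 3, 1, 5)
  "8282803" → prefix "8282" already present; 3 new (8, 0, 3)
  "827" → prefix "82" already present; 1 new (7)
  "8258611" → prefix "82" already present; 5 new (5, 8, 6, 1, 1)
  "828428" → prefix "828" already present; 3 new (4, 2, 8)
  "8213" → prefix "82" already present; 2 new (1, 3)
  "82410" → prefix "82" already present; 3 new (4, 1, 0)
  "82521954" → prefix "825" already present; 5 new (2, 1, 9, 5, 4)
  "2848" → prefix "2" already present; 3 new (8, 4, 8)
  "209009" → prefix "2" already present; 5 new (0, 9, 0, 0, 9)
Total nodes = 8 + 8 + 5 + 3 + 1 + 5 + 3 + 2 + 3 + 5 + 3 + 5 = 51

51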